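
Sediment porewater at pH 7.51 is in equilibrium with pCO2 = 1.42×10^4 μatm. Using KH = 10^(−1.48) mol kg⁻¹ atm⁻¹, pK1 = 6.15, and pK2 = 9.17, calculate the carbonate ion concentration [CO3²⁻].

[CO2*] = KH · pCO2 = 10^(−1.48) × 1.42×10^4×10^-6 = 4.702×10^-4 mol/kg
α₀ = 1/(1 + K1/[H⁺] + K1K2/[H⁺]²) = 1/(1 + 10^+1.36 + 10^-0.30) = 0.04097
DIC = [CO2*]/α₀ = 4.702×10^-4 / 0.04097 = 11.48 mmol/kg
[CO3²⁻] = α₂·DIC; α₂ = 0.02053, so [CO3²⁻] = 0.02053 × 11.48 = 0.236 mmol/kg

[CO3²⁻] = 0.236 mmol/kg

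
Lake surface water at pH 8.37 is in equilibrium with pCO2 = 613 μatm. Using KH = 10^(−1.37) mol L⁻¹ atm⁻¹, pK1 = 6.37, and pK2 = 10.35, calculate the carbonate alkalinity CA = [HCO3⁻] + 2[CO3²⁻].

[CO2*] = KH · pCO2 = 10^(−1.37) × 613×10^-6 = 2.615×10^-5 mol/L
α₀ = 1/(1 + K1/[H⁺] + K1K2/[H⁺]²) = 1/(1 + 10^+2.00 + 10^+0.02) = 0.009799
DIC = [CO2*]/α₀ = 2.615×10^-5 / 0.009799 = 2.668 mmol/L
CA = (α₁ + 2α₂)·DIC = (0.9799 + 2×0.01026) × 2.668 = 2.67 mmol/L

CA = 2.67 mmol/L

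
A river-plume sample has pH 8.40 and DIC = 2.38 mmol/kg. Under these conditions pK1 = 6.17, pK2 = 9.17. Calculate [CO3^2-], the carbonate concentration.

[CO3²⁻] = 0.344 mmol/kg

α₂ = 1 / (1 + [H⁺]/K2 + [H⁺]²/(K1K2)) = 1 / (1 + 10^+0.77 + 10^-1.46)
   = 1 / (1 + 5.8884 + 0.034674) = 1/6.9231 = 0.1444
[CO3²⁻] = α₂ × DIC = 0.1444 × 2.38 = 0.344 mmol/kg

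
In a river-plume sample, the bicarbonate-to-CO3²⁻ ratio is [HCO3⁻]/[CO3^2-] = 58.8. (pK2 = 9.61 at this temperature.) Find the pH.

pH = 7.84

From K2 = [H⁺][CO3^2-]/[HCO3⁻]:  pH = pK2 − log₁₀([HCO3⁻]/[CO3^2-])
log₁₀(58.8) = +1.769
pH = 9.61 − (+1.769) = 7.84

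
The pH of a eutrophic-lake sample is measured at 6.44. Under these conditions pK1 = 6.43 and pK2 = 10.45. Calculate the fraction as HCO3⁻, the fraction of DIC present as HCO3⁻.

α₁ = 1 / (1 + [H⁺]/K1 + K2/[H⁺]) = 1 / (1 + 10^-0.01 + 10^-4.01)
   = 1 / (1 + 0.97724 + 9.7724×10^-5) = 1/1.9773 = 0.5057

α₁ = 0.506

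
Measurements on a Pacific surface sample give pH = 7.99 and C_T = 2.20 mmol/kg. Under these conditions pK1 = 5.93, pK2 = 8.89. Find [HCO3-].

[HCO3⁻] = 1.94 mmol/kg

α₁ = 1 / (1 + [H⁺]/K1 + K2/[H⁺]) = 1 / (1 + 10^-2.06 + 10^-0.90)
   = 1 / (1 + 0.0087096 + 0.12589) = 1/1.1346 = 0.8814
[HCO3⁻] = α₁ × DIC = 0.8814 × 2.20 = 1.94 mmol/kg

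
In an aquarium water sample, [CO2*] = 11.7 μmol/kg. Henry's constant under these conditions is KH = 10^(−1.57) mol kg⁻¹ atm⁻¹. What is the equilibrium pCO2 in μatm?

pCO2 = 435 μatm

KH = 10^(−1.57) = 2.692×10^-2 mol kg⁻¹ atm⁻¹
pCO2 = [CO2*]/KH = 11.7×10^-6 / 2.692×10^-2 = 4.35×10^-4 atm = 435 μatm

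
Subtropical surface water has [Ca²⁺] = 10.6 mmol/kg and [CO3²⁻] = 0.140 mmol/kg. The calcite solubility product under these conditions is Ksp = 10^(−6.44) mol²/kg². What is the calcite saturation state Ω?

Ksp = 10^(−6.44) = 3.631×10^-7
Ω = [Ca²⁺][CO3²⁻]/Ksp = (10.6×10^-3)(0.140×10^-3) / 3.631×10^-7 = 4.09

Ω = 4.09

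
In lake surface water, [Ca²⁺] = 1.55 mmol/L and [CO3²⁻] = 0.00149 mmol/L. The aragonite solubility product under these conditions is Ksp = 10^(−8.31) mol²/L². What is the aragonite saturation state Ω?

Ω = 0.472

Ksp = 10^(−8.31) = 4.898×10^-9
Ω = [Ca²⁺][CO3²⁻]/Ksp = (1.55×10^-3)(0.00149×10^-3) / 4.898×10^-9 = 0.472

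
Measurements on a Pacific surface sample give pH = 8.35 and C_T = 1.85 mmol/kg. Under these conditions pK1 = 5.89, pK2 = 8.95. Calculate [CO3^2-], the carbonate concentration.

[CO3²⁻] = 0.370 mmol/kg

α₂ = 1 / (1 + [H⁺]/K2 + [H⁺]²/(K1K2)) = 1 / (1 + 10^+0.60 + 10^-1.86)
   = 1 / (1 + 3.9811 + 0.013804) = 1/4.9949 = 0.2002
[CO3²⁻] = α₂ × DIC = 0.2002 × 1.85 = 0.370 mmol/kg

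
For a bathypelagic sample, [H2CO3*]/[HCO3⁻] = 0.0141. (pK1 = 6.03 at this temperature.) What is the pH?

pH = 7.88

From K1 = [H⁺][HCO3⁻]/[H2CO3*]:  pH = pK1 − log₁₀([H2CO3*]/[HCO3⁻])
log₁₀(0.0141) = -1.851
pH = 6.03 − (-1.851) = 7.88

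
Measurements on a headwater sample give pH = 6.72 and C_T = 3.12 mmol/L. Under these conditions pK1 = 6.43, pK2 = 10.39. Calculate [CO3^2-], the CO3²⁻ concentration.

α₂ = 1 / (1 + [H⁺]/K2 + [H⁺]²/(K1K2)) = 1 / (1 + 10^+3.67 + 10^+3.38)
   = 1 / (1 + 4677.4 + 2398.8) = 1/7077.2 = 0.0001413
[CO3²⁻] = α₂ × DIC = 0.0001413 × 3.12 = 0.000441 mmol/L = 0.441 μmol/L

[CO3²⁻] = 0.441 μmol/L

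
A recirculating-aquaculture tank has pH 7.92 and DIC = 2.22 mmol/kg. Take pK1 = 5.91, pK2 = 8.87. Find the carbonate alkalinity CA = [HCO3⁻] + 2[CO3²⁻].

CA = 2.42 mmol/kg

CA = [HCO3⁻] + 2[CO3²⁻] = (α₁ + 2α₂)·DIC
At pH 7.92: [H⁺]/K1 = 10^-2.01 = 0.0097724, K2/[H⁺] = 10^-0.95 = 0.11220
α₁ = 1/(1 + 0.0097724 + 0.11220) = 1/1.1220 = 0.8913; α₂ = α₁·K2/[H⁺] = 0.1000
α₁ + 2α₂ = 1.0913
CA = 1.0913 × 2.22 = 2.42 mmol/kg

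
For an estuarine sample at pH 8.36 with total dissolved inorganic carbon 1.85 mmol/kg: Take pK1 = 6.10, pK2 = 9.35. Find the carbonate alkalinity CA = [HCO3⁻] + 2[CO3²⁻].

CA = 2.01 mmol/kg

CA = [HCO3⁻] + 2[CO3²⁻] = (α₁ + 2α₂)·DIC
At pH 8.36: [H⁺]/K1 = 10^-2.26 = 0.0054954, K2/[H⁺] = 10^-0.99 = 0.10233
α₁ = 1/(1 + 0.0054954 + 0.10233) = 1/1.1078 = 0.9027; α₂ = α₁·K2/[H⁺] = 0.09237
α₁ + 2α₂ = 1.0874
CA = 1.0874 × 1.85 = 2.01 mmol/kg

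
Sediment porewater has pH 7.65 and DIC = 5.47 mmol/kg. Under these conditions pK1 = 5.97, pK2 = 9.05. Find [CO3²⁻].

[CO3²⁻] = 0.205 mmol/kg

α₂ = 1 / (1 + [H⁺]/K2 + [H⁺]²/(K1K2)) = 1 / (1 + 10^+1.40 + 10^-0.28)
   = 1 / (1 + 25.119 + 0.52481) = 1/26.644 = 0.03753
[CO3²⁻] = α₂ × DIC = 0.03753 × 5.47 = 0.205 mmol/kg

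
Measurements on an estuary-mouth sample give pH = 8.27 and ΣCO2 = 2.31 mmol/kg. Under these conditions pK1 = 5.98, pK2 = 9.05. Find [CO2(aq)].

[CO2*] = 10.1 μmol/kg

α₀ = 1 / (1 + K1/[H⁺] + K1K2/[H⁺]²) = 1 / (1 + 10^+2.29 + 10^+1.51)
   = 1 / (1 + 194.98 + 32.359) = 1/228.34 = 0.004379
[CO2*] = α₀ × DIC = 0.004379 × 2.31 = 0.0101 mmol/kg = 10.1 μmol/kg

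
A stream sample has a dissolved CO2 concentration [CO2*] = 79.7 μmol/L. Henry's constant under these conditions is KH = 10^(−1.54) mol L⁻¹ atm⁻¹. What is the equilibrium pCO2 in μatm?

pCO2 = 2760 μatm

KH = 10^(−1.54) = 2.884×10^-2 mol L⁻¹ atm⁻¹
pCO2 = [CO2*]/KH = 79.7×10^-6 / 2.884×10^-2 = 2.76×10^-3 atm = 2760 μatm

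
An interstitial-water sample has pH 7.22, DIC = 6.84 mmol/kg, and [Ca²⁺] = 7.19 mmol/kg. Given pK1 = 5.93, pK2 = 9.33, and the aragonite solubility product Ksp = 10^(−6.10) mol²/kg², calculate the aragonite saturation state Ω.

Ω = 0.454

α₂ = 1 / (1 + [H⁺]/K2 + [H⁺]²/(K1K2)) = 1 / (1 + 10^+2.11 + 10^+0.82)
   = 1 / (1 + 128.82 + 6.6069) = 1/136.43 = 0.007330
[CO3²⁻] = α₂ × DIC = 0.007330 × 6.84 = 0.05013 mmol/kg
Ksp = 10^(−6.10) = 7.943×10^-7
Ω = [Ca²⁺][CO3²⁻]/Ksp = (7.19×10^-3)(5.013×10^-5) / 7.943×10^-7 = 0.454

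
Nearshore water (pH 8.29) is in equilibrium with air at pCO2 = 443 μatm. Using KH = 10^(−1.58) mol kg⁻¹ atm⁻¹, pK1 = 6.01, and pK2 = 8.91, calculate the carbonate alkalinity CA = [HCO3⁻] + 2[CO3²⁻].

CA = 3.29 mmol/kg

[CO2*] = KH · pCO2 = 10^(−1.58) × 443×10^-6 = 1.165×10^-5 mol/kg
α₀ = 1/(1 + K1/[H⁺] + K1K2/[H⁺]²) = 1/(1 + 10^+2.28 + 10^+1.66) = 0.004215
DIC = [CO2*]/α₀ = 1.165×10^-5 / 0.004215 = 2.765 mmol/kg
CA = (α₁ + 2α₂)·DIC = (0.8031 + 2×0.1927) × 2.765 = 3.29 mmol/kg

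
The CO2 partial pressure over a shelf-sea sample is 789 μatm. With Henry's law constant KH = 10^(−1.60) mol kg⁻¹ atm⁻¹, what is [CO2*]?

KH = 10^(−1.60) = 2.512×10^-2 mol kg⁻¹ atm⁻¹
[CO2*] = KH · pCO2 = 2.512×10^-2 × 789×10^-6 atm = 1.98×10^-5 mol/kg

[CO2*] = 19.8 μmol/kg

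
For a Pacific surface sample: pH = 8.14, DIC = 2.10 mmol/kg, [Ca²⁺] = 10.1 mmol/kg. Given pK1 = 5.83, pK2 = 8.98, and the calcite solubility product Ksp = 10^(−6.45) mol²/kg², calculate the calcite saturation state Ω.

α₂ = 1 / (1 + [H⁺]/K2 + [H⁺]²/(K1K2)) = 1 / (1 + 10^+0.84 + 10^-1.47)
   = 1 / (1 + 6.9183 + 0.033884) = 1/7.9522 = 0.1258
[CO3²⁻] = α₂ × DIC = 0.1258 × 2.10 = 0.2641 mmol/kg
Ksp = 10^(−6.45) = 3.548×10^-7
Ω = [Ca²⁺][CO3²⁻]/Ksp = (10.1×10^-3)(2.641×10^-4) / 3.548×10^-7 = 7.52

Ω = 7.52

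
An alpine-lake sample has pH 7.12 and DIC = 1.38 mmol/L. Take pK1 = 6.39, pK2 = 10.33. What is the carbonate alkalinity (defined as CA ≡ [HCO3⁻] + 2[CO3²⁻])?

CA = 1.16 mmol/L

CA = [HCO3⁻] + 2[CO3²⁻] = (α₁ + 2α₂)·DIC
At pH 7.12: [H⁺]/K1 = 10^-0.73 = 0.18621, K2/[H⁺] = 10^-3.21 = 0.00061660
α₁ = 1/(1 + 0.18621 + 0.00061660) = 1/1.1868 = 0.8426; α₂ = α₁·K2/[H⁺] = 0.0005195
α₁ + 2α₂ = 0.8436
CA = 0.8436 × 1.38 = 1.16 mmol/L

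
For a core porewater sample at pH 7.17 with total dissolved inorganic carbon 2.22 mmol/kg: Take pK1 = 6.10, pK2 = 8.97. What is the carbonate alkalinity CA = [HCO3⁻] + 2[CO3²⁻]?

CA = [HCO3⁻] + 2[CO3²⁻] = (α₁ + 2α₂)·DIC
At pH 7.17: [H⁺]/K1 = 10^-1.07 = 0.085114, K2/[H⁺] = 10^-1.80 = 0.015849
α₁ = 1/(1 + 0.085114 + 0.015849) = 1/1.1010 = 0.9083; α₂ = α₁·K2/[H⁺] = 0.01440
α₁ + 2α₂ = 0.9371
CA = 0.9371 × 2.22 = 2.08 mmol/kg

CA = 2.08 mmol/kg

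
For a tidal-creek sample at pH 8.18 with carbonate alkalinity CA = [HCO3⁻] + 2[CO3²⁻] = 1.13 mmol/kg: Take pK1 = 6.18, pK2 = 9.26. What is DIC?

CA = [HCO3⁻] + 2[CO3²⁻] = (α₁ + 2α₂)·DIC
At pH 8.18: [H⁺]/K1 = 10^-2.00 = 0.010000, K2/[H⁺] = 10^-1.08 = 0.083176
α₁ = 1/(1 + 0.010000 + 0.083176) = 1/1.0932 = 0.9148; α₂ = α₁·K2/[H⁺] = 0.07609
α₁ + 2α₂ = 1.0669
DIC = CA / (α₁ + 2α₂) = 1.13 / 1.0669 = 1.06 mmol/kg

DIC = 1.06 mmol/kg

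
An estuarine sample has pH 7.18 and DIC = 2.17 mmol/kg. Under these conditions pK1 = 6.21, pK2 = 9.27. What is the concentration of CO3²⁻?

[CO3²⁻] = 15.8 μmol/kg

α₂ = 1 / (1 + [H⁺]/K2 + [H⁺]²/(K1K2)) = 1 / (1 + 10^+2.09 + 10^+1.12)
   = 1 / (1 + 123.03 + 13.183) = 1/137.21 = 0.007288
[CO3²⁻] = α₂ × DIC = 0.007288 × 2.17 = 0.0158 mmol/kg = 15.8 μmol/kg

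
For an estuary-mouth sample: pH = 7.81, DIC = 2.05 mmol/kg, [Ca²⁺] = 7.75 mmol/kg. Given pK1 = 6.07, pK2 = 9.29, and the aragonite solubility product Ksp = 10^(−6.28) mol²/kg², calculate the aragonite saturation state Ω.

Ω = 0.954

α₂ = 1 / (1 + [H⁺]/K2 + [H⁺]²/(K1K2)) = 1 / (1 + 10^+1.48 + 10^-0.26)
   = 1 / (1 + 30.200 + 0.54954) = 1/31.749 = 0.03150
[CO3²⁻] = α₂ × DIC = 0.03150 × 2.05 = 0.06457 mmol/kg
Ksp = 10^(−6.28) = 5.248×10^-7
Ω = [Ca²⁺][CO3²⁻]/Ksp = (7.75×10^-3)(6.457×10^-5) / 5.248×10^-7 = 0.954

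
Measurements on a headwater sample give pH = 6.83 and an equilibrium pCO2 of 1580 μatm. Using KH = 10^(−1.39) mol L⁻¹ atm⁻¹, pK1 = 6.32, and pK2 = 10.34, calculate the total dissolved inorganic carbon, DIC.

DIC = 0.273 mmol/L

[CO2*] = KH · pCO2 = 10^(−1.39) × 1580×10^-6 = 6.437×10^-5 mol/L
α₀ = 1/(1 + K1/[H⁺] + K1K2/[H⁺]²) = 1/(1 + 10^+0.51 + 10^-3.00) = 0.2360
DIC = [CO2*]/α₀ = 6.437×10^-5 / 0.2360 = 0.273 mmol/L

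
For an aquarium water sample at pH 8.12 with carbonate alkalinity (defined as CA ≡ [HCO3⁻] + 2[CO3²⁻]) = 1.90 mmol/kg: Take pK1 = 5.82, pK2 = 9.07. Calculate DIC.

DIC = 1.73 mmol/kg

CA = [HCO3⁻] + 2[CO3²⁻] = (α₁ + 2α₂)·DIC
At pH 8.12: [H⁺]/K1 = 10^-2.30 = 0.0050119, K2/[H⁺] = 10^-0.95 = 0.11220
α₁ = 1/(1 + 0.0050119 + 0.11220) = 1/1.1172 = 0.8951; α₂ = α₁·K2/[H⁺] = 0.1004
α₁ + 2α₂ = 1.0959
DIC = CA / (α₁ + 2α₂) = 1.90 / 1.0959 = 1.73 mmol/kg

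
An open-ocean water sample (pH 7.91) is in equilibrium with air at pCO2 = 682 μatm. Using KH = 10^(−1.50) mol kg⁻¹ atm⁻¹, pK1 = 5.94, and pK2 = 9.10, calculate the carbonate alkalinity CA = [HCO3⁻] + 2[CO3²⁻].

CA = 2.27 mmol/kg

[CO2*] = KH · pCO2 = 10^(−1.50) × 682×10^-6 = 2.157×10^-5 mol/kg
α₀ = 1/(1 + K1/[H⁺] + K1K2/[H⁺]²) = 1/(1 + 10^+1.97 + 10^+0.78) = 0.009965
DIC = [CO2*]/α₀ = 2.157×10^-5 / 0.009965 = 2.164 mmol/kg
CA = (α₁ + 2α₂)·DIC = (0.9300 + 2×0.06005) × 2.164 = 2.27 mmol/kg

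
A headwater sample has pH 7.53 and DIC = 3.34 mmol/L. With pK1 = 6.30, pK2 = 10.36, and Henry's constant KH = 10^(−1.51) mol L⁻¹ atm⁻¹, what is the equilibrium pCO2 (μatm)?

α₀ = 1 / (1 + K1/[H⁺] + K1K2/[H⁺]²) = 1 / (1 + 10^+1.23 + 10^-1.60)
   = 1 / (1 + 16.982 + 0.025119) = 1/18.008 = 0.05553
[CO2*] = α₀ × DIC = 0.05553 × 3.34 = 0.1855 mmol/L
pCO2 = [CO2*]/KH = 1.855×10^-4 / 3.090×10^-2 = 6000 μatm

pCO2 = 6000 μatm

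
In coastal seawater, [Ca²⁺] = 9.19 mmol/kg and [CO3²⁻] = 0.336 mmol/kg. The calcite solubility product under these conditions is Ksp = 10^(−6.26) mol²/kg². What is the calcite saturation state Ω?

Ksp = 10^(−6.26) = 5.495×10^-7
Ω = [Ca²⁺][CO3²⁻]/Ksp = (9.19×10^-3)(0.336×10^-3) / 5.495×10^-7 = 5.62

Ω = 5.62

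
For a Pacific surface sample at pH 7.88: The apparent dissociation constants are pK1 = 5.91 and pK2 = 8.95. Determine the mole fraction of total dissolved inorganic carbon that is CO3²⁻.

α₂ = 0.0777

α₂ = 1 / (1 + [H⁺]/K2 + [H⁺]²/(K1K2)) = 1 / (1 + 10^+1.07 + 10^-0.90)
   = 1 / (1 + 11.749 + 0.12589) = 1/12.875 = 0.07767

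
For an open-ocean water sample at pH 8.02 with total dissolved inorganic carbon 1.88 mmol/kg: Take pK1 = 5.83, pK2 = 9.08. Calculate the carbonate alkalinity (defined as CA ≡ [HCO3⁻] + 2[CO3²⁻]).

CA = [HCO3⁻] + 2[CO3²⁻] = (α₁ + 2α₂)·DIC
At pH 8.02: [H⁺]/K1 = 10^-2.19 = 0.0064565, K2/[H⁺] = 10^-1.06 = 0.087096
α₁ = 1/(1 + 0.0064565 + 0.087096) = 1/1.0936 = 0.9145; α₂ = α₁·K2/[H⁺] = 0.07965
α₁ + 2α₂ = 1.0737
CA = 1.0737 × 1.88 = 2.02 mmol/kg

CA = 2.02 mmol/kg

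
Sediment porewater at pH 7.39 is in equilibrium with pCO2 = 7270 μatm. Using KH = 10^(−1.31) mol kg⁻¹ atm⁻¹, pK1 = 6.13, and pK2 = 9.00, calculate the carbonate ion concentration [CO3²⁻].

[CO3²⁻] = 0.159 mmol/kg

[CO2*] = KH · pCO2 = 10^(−1.31) × 7270×10^-6 = 3.561×10^-4 mol/kg
α₀ = 1/(1 + K1/[H⁺] + K1K2/[H⁺]²) = 1/(1 + 10^+1.26 + 10^-0.35) = 0.05091
DIC = [CO2*]/α₀ = 3.561×10^-4 / 0.05091 = 6.995 mmol/kg
[CO3²⁻] = α₂·DIC; α₂ = 0.02274, so [CO3²⁻] = 0.02274 × 6.995 = 0.159 mmol/kg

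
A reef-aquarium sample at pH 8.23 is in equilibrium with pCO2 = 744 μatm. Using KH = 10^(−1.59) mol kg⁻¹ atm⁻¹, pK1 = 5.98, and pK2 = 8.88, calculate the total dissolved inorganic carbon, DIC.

DIC = 4.18 mmol/kg

[CO2*] = KH · pCO2 = 10^(−1.59) × 744×10^-6 = 1.912×10^-5 mol/kg
α₀ = 1/(1 + K1/[H⁺] + K1K2/[H⁺]²) = 1/(1 + 10^+2.25 + 10^+1.60) = 0.004574
DIC = [CO2*]/α₀ = 1.912×10^-5 / 0.004574 = 4.18 mmol/kg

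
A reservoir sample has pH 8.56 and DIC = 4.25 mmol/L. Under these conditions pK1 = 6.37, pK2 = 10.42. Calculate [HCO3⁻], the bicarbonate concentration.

α₁ = 1 / (1 + [H⁺]/K1 + K2/[H⁺]) = 1 / (1 + 10^-2.19 + 10^-1.86)
   = 1 / (1 + 0.0064565 + 0.013804) = 1/1.0203 = 0.9801
[HCO3⁻] = α₁ × DIC = 0.9801 × 4.25 = 4.17 mmol/L

[HCO3⁻] = 4.17 mmol/L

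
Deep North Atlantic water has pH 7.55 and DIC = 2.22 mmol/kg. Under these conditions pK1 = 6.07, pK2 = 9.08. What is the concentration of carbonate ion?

α₂ = 1 / (1 + [H⁺]/K2 + [H⁺]²/(K1K2)) = 1 / (1 + 10^+1.53 + 10^+0.05)
   = 1 / (1 + 33.884 + 1.1220) = 1/36.006 = 0.02777
[CO3²⁻] = α₂ × DIC = 0.02777 × 2.22 = 0.0617 mmol/kg

[CO3²⁻] = 0.0617 mmol/kg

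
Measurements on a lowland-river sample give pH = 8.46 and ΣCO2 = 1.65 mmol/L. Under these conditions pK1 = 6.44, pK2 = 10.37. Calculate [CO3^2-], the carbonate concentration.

α₂ = 1 / (1 + [H⁺]/K2 + [H⁺]²/(K1K2)) = 1 / (1 + 10^+1.91 + 10^-0.11)
   = 1 / (1 + 81.283 + 0.77625) = 1/83.059 = 0.01204
[CO3²⁻] = α₂ × DIC = 0.01204 × 1.65 = 0.0199 mmol/L = 19.9 μmol/L

[CO3²⁻] = 19.9 μmol/L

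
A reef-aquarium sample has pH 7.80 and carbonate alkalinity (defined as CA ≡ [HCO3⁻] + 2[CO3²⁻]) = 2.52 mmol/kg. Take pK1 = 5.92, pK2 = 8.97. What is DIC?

CA = [HCO3⁻] + 2[CO3²⁻] = (α₁ + 2α₂)·DIC
At pH 7.80: [H⁺]/K1 = 10^-1.88 = 0.013183, K2/[H⁺] = 10^-1.17 = 0.067608
α₁ = 1/(1 + 0.013183 + 0.067608) = 1/1.0808 = 0.9252; α₂ = α₁·K2/[H⁺] = 0.06255
α₁ + 2α₂ = 1.0504
DIC = CA / (α₁ + 2α₂) = 2.52 / 1.0504 = 2.40 mmol/kg

DIC = 2.40 mmol/kg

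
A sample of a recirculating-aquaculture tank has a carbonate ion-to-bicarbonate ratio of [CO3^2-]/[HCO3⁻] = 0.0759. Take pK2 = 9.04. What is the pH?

pH = 7.92

From K2 = [H⁺][CO3^2-]/[HCO3⁻]:  pH = pK2 + log₁₀([CO3^2-]/[HCO3⁻])
log₁₀(0.0759) = -1.120
pH = 9.04 + (-1.120) = 7.92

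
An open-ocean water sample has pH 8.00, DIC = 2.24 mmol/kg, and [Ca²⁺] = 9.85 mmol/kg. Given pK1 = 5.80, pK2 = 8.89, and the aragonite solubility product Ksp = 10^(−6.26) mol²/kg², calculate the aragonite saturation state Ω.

α₂ = 1 / (1 + [H⁺]/K2 + [H⁺]²/(K1K2)) = 1 / (1 + 10^+0.89 + 10^-1.31)
   = 1 / (1 + 7.7625 + 0.048978) = 1/8.8114 = 0.1135
[CO3²⁻] = α₂ × DIC = 0.1135 × 2.24 = 0.2542 mmol/kg
Ksp = 10^(−6.26) = 5.495×10^-7
Ω = [Ca²⁺][CO3²⁻]/Ksp = (9.85×10^-3)(2.542×10^-4) / 5.495×10^-7 = 4.56

Ω = 4.56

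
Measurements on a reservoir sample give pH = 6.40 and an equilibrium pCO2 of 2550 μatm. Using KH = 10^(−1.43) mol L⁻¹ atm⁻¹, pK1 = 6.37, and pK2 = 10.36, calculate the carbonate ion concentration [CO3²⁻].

[CO3²⁻] = 0.0111 μmol/L

[CO2*] = KH · pCO2 = 10^(−1.43) × 2550×10^-6 = 9.474×10^-5 mol/L
α₀ = 1/(1 + K1/[H⁺] + K1K2/[H⁺]²) = 1/(1 + 10^+0.03 + 10^-3.93) = 0.4827
DIC = [CO2*]/α₀ = 9.474×10^-5 / 0.4827 = 0.1963 mmol/L
[CO3²⁻] = α₂·DIC; α₂ = 5.671×10^-5, so [CO3²⁻] = 5.671×10^-5 × 0.1963 = 1.11×10^-5 mmol/L = 0.0111 μmol/L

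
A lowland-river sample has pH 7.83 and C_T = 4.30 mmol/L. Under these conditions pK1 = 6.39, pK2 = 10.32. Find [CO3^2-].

α₂ = 1 / (1 + [H⁺]/K2 + [H⁺]²/(K1K2)) = 1 / (1 + 10^+2.49 + 10^+1.05)
   = 1 / (1 + 309.03 + 11.220) = 1/321.25 = 0.003113
[CO3²⁻] = α₂ × DIC = 0.003113 × 4.30 = 0.0134 mmol/L = 13.4 μmol/L

[CO3²⁻] = 13.4 μmol/L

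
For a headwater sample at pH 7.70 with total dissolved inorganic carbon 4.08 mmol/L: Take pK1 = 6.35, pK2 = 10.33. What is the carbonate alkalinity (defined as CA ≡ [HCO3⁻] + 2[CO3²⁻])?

CA = [HCO3⁻] + 2[CO3²⁻] = (α₁ + 2α₂)·DIC
At pH 7.70: [H⁺]/K1 = 10^-1.35 = 0.044668, K2/[H⁺] = 10^-2.63 = 0.0023442
α₁ = 1/(1 + 0.044668 + 0.0023442) = 1/1.0470 = 0.9551; α₂ = α₁·K2/[H⁺] = 0.002239
α₁ + 2α₂ = 0.9596
CA = 0.9596 × 4.08 = 3.92 mmol/L

CA = 3.92 mmol/L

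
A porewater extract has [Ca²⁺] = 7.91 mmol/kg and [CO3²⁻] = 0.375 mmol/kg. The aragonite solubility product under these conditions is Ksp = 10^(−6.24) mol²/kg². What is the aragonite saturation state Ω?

Ksp = 10^(−6.24) = 5.754×10^-7
Ω = [Ca²⁺][CO3²⁻]/Ksp = (7.91×10^-3)(0.375×10^-3) / 5.754×10^-7 = 5.15

Ω = 5.15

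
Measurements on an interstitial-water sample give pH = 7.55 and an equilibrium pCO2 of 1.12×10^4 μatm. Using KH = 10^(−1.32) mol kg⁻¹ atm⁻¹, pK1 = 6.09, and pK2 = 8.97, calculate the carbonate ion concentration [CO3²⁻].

[CO2*] = KH · pCO2 = 10^(−1.32) × 1.12×10^4×10^-6 = 5.361×10^-4 mol/kg
α₀ = 1/(1 + K1/[H⁺] + K1K2/[H⁺]²) = 1/(1 + 10^+1.46 + 10^+0.04) = 0.03232
DIC = [CO2*]/α₀ = 5.361×10^-4 / 0.03232 = 16.58 mmol/kg
[CO3²⁻] = α₂·DIC; α₂ = 0.03544, so [CO3²⁻] = 0.03544 × 16.58 = 0.588 mmol/kg

[CO3²⁻] = 0.588 mmol/kg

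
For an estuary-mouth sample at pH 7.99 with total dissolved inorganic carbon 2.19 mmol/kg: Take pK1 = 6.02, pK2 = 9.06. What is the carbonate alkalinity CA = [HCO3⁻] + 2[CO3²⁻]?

CA = 2.34 mmol/kg

CA = [HCO3⁻] + 2[CO3²⁻] = (α₁ + 2α₂)·DIC
At pH 7.99: [H⁺]/K1 = 10^-1.97 = 0.010715, K2/[H⁺] = 10^-1.07 = 0.085114
α₁ = 1/(1 + 0.010715 + 0.085114) = 1/1.0958 = 0.9126; α₂ = α₁·K2/[H⁺] = 0.07767
α₁ + 2α₂ = 1.0679
CA = 1.0679 × 2.19 = 2.34 mmol/kg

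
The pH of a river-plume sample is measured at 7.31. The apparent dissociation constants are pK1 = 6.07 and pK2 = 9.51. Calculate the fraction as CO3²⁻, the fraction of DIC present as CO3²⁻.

α₂ = 0.00593

α₂ = 1 / (1 + [H⁺]/K2 + [H⁺]²/(K1K2)) = 1 / (1 + 10^+2.20 + 10^+0.96)
   = 1 / (1 + 158.49 + 9.1201) = 1/168.61 = 0.005931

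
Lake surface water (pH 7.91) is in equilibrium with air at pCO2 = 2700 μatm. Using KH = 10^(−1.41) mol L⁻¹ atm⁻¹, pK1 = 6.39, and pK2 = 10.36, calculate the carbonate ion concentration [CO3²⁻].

[CO3²⁻] = 12.3 μmol/L

[CO2*] = KH · pCO2 = 10^(−1.41) × 2700×10^-6 = 1.050×10^-4 mol/L
α₀ = 1/(1 + K1/[H⁺] + K1K2/[H⁺]²) = 1/(1 + 10^+1.52 + 10^-0.93) = 0.02921
DIC = [CO2*]/α₀ = 1.050×10^-4 / 0.02921 = 3.596 mmol/L
[CO3²⁻] = α₂·DIC; α₂ = 0.003432, so [CO3²⁻] = 0.003432 × 3.596 = 0.0123 mmol/L = 12.3 μmol/L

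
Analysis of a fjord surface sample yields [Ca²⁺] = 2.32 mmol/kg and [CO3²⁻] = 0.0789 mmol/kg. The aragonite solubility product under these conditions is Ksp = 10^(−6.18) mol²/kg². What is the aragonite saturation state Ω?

Ω = 0.277

Ksp = 10^(−6.18) = 6.607×10^-7
Ω = [Ca²⁺][CO3²⁻]/Ksp = (2.32×10^-3)(0.0789×10^-3) / 6.607×10^-7 = 0.277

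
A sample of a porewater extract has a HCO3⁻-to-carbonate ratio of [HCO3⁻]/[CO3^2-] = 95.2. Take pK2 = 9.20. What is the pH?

From K2 = [H⁺][CO3^2-]/[HCO3⁻]:  pH = pK2 − log₁₀([HCO3⁻]/[CO3^2-])
log₁₀(95.2) = +1.979
pH = 9.20 − (+1.979) = 7.22

pH = 7.22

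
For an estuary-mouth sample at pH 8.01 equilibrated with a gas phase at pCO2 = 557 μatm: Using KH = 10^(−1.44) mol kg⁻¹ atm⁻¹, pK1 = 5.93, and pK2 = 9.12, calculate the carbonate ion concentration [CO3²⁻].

[CO3²⁻] = 0.189 mmol/kg

[CO2*] = KH · pCO2 = 10^(−1.44) × 557×10^-6 = 2.022×10^-5 mol/kg
α₀ = 1/(1 + K1/[H⁺] + K1K2/[H⁺]²) = 1/(1 + 10^+2.08 + 10^+0.97) = 0.007659
DIC = [CO2*]/α₀ = 2.022×10^-5 / 0.007659 = 2.640 mmol/kg
[CO3²⁻] = α₂·DIC; α₂ = 0.07148, so [CO3²⁻] = 0.07148 × 2.640 = 0.189 mmol/kg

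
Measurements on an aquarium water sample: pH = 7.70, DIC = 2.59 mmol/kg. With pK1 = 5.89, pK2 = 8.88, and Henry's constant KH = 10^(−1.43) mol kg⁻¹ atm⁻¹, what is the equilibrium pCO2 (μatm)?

pCO2 = 998 μatm

α₀ = 1 / (1 + K1/[H⁺] + K1K2/[H⁺]²) = 1 / (1 + 10^+1.81 + 10^+0.63)
   = 1 / (1 + 64.565 + 4.2658) = 1/69.831 = 0.01432
[CO2*] = α₀ × DIC = 0.01432 × 2.59 = 0.03709 mmol/kg
pCO2 = [CO2*]/KH = 3.709×10^-5 / 3.715×10^-2 = 998 μatm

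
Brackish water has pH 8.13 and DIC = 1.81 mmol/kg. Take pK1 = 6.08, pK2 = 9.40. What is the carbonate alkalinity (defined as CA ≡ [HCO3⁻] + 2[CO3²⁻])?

CA = [HCO3⁻] + 2[CO3²⁻] = (α₁ + 2α₂)·DIC
At pH 8.13: [H⁺]/K1 = 10^-2.05 = 0.0089125, K2/[H⁺] = 10^-1.27 = 0.053703
α₁ = 1/(1 + 0.0089125 + 0.053703) = 1/1.0626 = 0.9411; α₂ = α₁·K2/[H⁺] = 0.05054
α₁ + 2α₂ = 1.0422
CA = 1.0422 × 1.81 = 1.89 mmol/kg

CA = 1.89 mmol/kg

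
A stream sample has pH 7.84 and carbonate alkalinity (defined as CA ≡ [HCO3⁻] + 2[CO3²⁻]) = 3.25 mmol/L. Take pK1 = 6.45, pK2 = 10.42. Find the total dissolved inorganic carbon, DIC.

DIC = 3.37 mmol/L

CA = [HCO3⁻] + 2[CO3²⁻] = (α₁ + 2α₂)·DIC
At pH 7.84: [H⁺]/K1 = 10^-1.39 = 0.040738, K2/[H⁺] = 10^-2.58 = 0.0026303
α₁ = 1/(1 + 0.040738 + 0.0026303) = 1/1.0434 = 0.9584; α₂ = α₁·K2/[H⁺] = 0.002521
α₁ + 2α₂ = 0.9635
DIC = CA / (α₁ + 2α₂) = 3.25 / 0.9635 = 3.37 mmol/L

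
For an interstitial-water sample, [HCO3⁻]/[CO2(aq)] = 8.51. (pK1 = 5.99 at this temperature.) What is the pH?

pH = 6.92

From K1 = [H⁺][HCO3⁻]/[CO2(aq)]:  pH = pK1 + log₁₀([HCO3⁻]/[CO2(aq)])
log₁₀(8.51) = +0.930
pH = 5.99 + (+0.930) = 6.92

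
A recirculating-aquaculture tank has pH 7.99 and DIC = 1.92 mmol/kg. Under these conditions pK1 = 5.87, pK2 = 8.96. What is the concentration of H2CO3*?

α₀ = 1 / (1 + K1/[H⁺] + K1K2/[H⁺]²) = 1 / (1 + 10^+2.12 + 10^+1.15)
   = 1 / (1 + 131.83 + 14.125) = 1/146.95 = 0.006805
[CO2*] = α₀ × DIC = 0.006805 × 1.92 = 0.0131 mmol/kg = 13.1 μmol/kg

[CO2*] = 13.1 μmol/kg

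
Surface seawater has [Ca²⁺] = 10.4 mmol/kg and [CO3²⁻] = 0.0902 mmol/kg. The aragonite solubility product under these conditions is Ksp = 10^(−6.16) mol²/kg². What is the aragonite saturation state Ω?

Ksp = 10^(−6.16) = 6.918×10^-7
Ω = [Ca²⁺][CO3²⁻]/Ksp = (10.4×10^-3)(0.0902×10^-3) / 6.918×10^-7 = 1.36

Ω = 1.36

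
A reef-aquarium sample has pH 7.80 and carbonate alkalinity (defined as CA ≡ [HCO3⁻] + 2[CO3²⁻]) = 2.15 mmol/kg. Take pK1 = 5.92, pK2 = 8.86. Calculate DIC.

DIC = 2.01 mmol/kg

CA = [HCO3⁻] + 2[CO3²⁻] = (α₁ + 2α₂)·DIC
At pH 7.80: [H⁺]/K1 = 10^-1.88 = 0.013183, K2/[H⁺] = 10^-1.06 = 0.087096
α₁ = 1/(1 + 0.013183 + 0.087096) = 1/1.1003 = 0.9089; α₂ = α₁·K2/[H⁺] = 0.07916
α₁ + 2α₂ = 1.0672
DIC = CA / (α₁ + 2α₂) = 2.15 / 1.0672 = 2.01 mmol/kg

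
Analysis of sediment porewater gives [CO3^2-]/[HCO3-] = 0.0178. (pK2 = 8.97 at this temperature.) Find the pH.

pH = 7.22

From K2 = [H⁺][CO3^2-]/[HCO3-]:  pH = pK2 + log₁₀([CO3^2-]/[HCO3-])
log₁₀(0.0178) = -1.750
pH = 8.97 + (-1.750) = 7.22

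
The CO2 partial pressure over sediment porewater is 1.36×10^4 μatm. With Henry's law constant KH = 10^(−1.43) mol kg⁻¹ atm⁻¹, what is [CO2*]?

[CO2*] = 505 μmol/kg

KH = 10^(−1.43) = 3.715×10^-2 mol kg⁻¹ atm⁻¹
[CO2*] = KH · pCO2 = 3.715×10^-2 × 1.36×10^4×10^-6 atm = 5.05×10^-4 mol/kg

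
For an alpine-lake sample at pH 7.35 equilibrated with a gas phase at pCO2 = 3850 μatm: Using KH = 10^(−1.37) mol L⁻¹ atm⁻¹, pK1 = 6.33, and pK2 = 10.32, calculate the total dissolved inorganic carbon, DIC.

[CO2*] = KH · pCO2 = 10^(−1.37) × 3850×10^-6 = 1.642×10^-4 mol/L
α₀ = 1/(1 + K1/[H⁺] + K1K2/[H⁺]²) = 1/(1 + 10^+1.02 + 10^-1.95) = 0.08709
DIC = [CO2*]/α₀ = 1.642×10^-4 / 0.08709 = 1.89 mmol/L

DIC = 1.89 mmol/L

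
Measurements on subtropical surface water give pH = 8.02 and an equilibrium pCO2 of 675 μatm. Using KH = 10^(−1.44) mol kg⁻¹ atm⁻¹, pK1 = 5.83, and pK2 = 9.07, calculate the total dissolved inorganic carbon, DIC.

[CO2*] = KH · pCO2 = 10^(−1.44) × 675×10^-6 = 2.451×10^-5 mol/kg
α₀ = 1/(1 + K1/[H⁺] + K1K2/[H⁺]²) = 1/(1 + 10^+2.19 + 10^+1.14) = 0.005893
DIC = [CO2*]/α₀ = 2.451×10^-5 / 0.005893 = 4.16 mmol/kg

DIC = 4.16 mmol/kg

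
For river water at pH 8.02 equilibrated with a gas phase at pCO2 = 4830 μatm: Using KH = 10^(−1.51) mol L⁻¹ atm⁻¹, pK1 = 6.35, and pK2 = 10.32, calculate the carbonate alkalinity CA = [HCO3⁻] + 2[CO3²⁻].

[CO2*] = KH · pCO2 = 10^(−1.51) × 4830×10^-6 = 1.493×10^-4 mol/L
α₀ = 1/(1 + K1/[H⁺] + K1K2/[H⁺]²) = 1/(1 + 10^+1.67 + 10^-0.63) = 0.02083
DIC = [CO2*]/α₀ = 1.493×10^-4 / 0.02083 = 7.166 mmol/L
CA = (α₁ + 2α₂)·DIC = (0.9743 + 2×0.004883) × 7.166 = 7.05 mmol/L

CA = 7.05 mmol/L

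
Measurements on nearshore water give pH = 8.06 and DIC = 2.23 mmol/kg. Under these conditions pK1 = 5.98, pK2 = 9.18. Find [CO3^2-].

[CO3²⁻] = 0.156 mmol/kg

α₂ = 1 / (1 + [H⁺]/K2 + [H⁺]²/(K1K2)) = 1 / (1 + 10^+1.12 + 10^-0.96)
   = 1 / (1 + 13.183 + 0.10965) = 1/14.292 = 0.06997
[CO3²⁻] = α₂ × DIC = 0.06997 × 2.23 = 0.156 mmol/kg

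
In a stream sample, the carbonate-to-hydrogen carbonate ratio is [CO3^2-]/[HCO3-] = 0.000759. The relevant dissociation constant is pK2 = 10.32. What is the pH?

pH = 7.20

From K2 = [H⁺][CO3^2-]/[HCO3-]:  pH = pK2 + log₁₀([CO3^2-]/[HCO3-])
log₁₀(0.000759) = -3.120
pH = 10.32 + (-3.120) = 7.20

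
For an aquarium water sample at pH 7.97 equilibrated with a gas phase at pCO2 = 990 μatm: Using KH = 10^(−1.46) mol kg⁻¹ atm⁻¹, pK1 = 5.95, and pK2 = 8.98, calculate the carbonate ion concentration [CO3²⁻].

[CO3²⁻] = 0.351 mmol/kg

[CO2*] = KH · pCO2 = 10^(−1.46) × 990×10^-6 = 3.433×10^-5 mol/kg
α₀ = 1/(1 + K1/[H⁺] + K1K2/[H⁺]²) = 1/(1 + 10^+2.02 + 10^+1.01) = 0.008625
DIC = [CO2*]/α₀ = 3.433×10^-5 / 0.008625 = 3.980 mmol/kg
[CO3²⁻] = α₂·DIC; α₂ = 0.08826, so [CO3²⁻] = 0.08826 × 3.980 = 0.351 mmol/kg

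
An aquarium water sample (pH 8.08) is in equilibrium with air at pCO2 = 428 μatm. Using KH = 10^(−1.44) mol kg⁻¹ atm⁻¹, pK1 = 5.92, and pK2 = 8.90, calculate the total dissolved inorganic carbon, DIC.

[CO2*] = KH · pCO2 = 10^(−1.44) × 428×10^-6 = 1.554×10^-5 mol/kg
α₀ = 1/(1 + K1/[H⁺] + K1K2/[H⁺]²) = 1/(1 + 10^+2.16 + 10^+1.34) = 0.005973
DIC = [CO2*]/α₀ = 1.554×10^-5 / 0.005973 = 2.60 mmol/kg

DIC = 2.60 mmol/kg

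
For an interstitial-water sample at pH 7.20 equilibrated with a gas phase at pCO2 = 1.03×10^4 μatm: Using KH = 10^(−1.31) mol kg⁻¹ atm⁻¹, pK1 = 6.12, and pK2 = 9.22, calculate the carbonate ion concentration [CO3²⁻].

[CO3²⁻] = 0.0579 mmol/kg

[CO2*] = KH · pCO2 = 10^(−1.31) × 1.03×10^4×10^-6 = 5.045×10^-4 mol/kg
α₀ = 1/(1 + K1/[H⁺] + K1K2/[H⁺]²) = 1/(1 + 10^+1.08 + 10^-0.94) = 0.07612
DIC = [CO2*]/α₀ = 5.045×10^-4 / 0.07612 = 6.627 mmol/kg
[CO3²⁻] = α₂·DIC; α₂ = 0.008740, so [CO3²⁻] = 0.008740 × 6.627 = 0.0579 mmol/kg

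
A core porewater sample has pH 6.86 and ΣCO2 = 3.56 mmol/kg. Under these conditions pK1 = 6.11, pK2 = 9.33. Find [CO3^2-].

[CO3²⁻] = 10.2 μmol/kg

α₂ = 1 / (1 + [H⁺]/K2 + [H⁺]²/(K1K2)) = 1 / (1 + 10^+2.47 + 10^+1.72)
   = 1 / (1 + 295.12 + 52.481) = 1/348.60 = 0.002869
[CO3²⁻] = α₂ × DIC = 0.002869 × 3.56 = 0.0102 mmol/kg = 10.2 μmol/kg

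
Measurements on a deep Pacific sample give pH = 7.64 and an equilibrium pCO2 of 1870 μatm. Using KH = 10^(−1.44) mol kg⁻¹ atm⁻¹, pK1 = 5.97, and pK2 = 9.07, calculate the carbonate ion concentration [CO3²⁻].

[CO3²⁻] = 0.118 mmol/kg

[CO2*] = KH · pCO2 = 10^(−1.44) × 1870×10^-6 = 6.790×10^-5 mol/kg
α₀ = 1/(1 + K1/[H⁺] + K1K2/[H⁺]²) = 1/(1 + 10^+1.67 + 10^+0.24) = 0.02020
DIC = [CO2*]/α₀ = 6.790×10^-5 / 0.02020 = 3.362 mmol/kg
[CO3²⁻] = α₂·DIC; α₂ = 0.03510, so [CO3²⁻] = 0.03510 × 3.362 = 0.118 mmol/kg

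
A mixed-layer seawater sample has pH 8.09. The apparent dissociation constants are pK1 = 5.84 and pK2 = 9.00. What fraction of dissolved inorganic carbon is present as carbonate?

α₂ = 1 / (1 + [H⁺]/K2 + [H⁺]²/(K1K2)) = 1 / (1 + 10^+0.91 + 10^-1.34)
   = 1 / (1 + 8.1283 + 0.045709) = 1/9.1740 = 0.1090

α₂ = 0.109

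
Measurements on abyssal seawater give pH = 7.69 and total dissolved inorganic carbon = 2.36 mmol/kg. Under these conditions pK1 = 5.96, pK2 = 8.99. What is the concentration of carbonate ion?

α₂ = 1 / (1 + [H⁺]/K2 + [H⁺]²/(K1K2)) = 1 / (1 + 10^+1.30 + 10^-0.43)
   = 1 / (1 + 19.953 + 0.37154) = 1/21.324 = 0.04690
[CO3²⁻] = α₂ × DIC = 0.04690 × 2.36 = 0.111 mmol/kg

[CO3²⁻] = 0.111 mmol/kg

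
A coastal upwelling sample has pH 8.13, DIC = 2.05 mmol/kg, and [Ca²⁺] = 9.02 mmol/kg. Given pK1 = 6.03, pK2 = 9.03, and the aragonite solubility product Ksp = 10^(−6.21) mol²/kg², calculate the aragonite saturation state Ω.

Ω = 3.33

α₂ = 1 / (1 + [H⁺]/K2 + [H⁺]²/(K1K2)) = 1 / (1 + 10^+0.90 + 10^-1.20)
   = 1 / (1 + 7.9433 + 0.063096) = 1/9.0064 = 0.1110
[CO3²⁻] = α₂ × DIC = 0.1110 × 2.05 = 0.2276 mmol/kg
Ksp = 10^(−6.21) = 6.166×10^-7
Ω = [Ca²⁺][CO3²⁻]/Ksp = (9.02×10^-3)(2.276×10^-4) / 6.166×10^-7 = 3.33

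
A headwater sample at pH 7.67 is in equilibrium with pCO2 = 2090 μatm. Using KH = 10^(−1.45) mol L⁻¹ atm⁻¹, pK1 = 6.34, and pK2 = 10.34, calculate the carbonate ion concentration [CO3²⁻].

[CO3²⁻] = 3.39 μmol/L

[CO2*] = KH · pCO2 = 10^(−1.45) × 2090×10^-6 = 7.416×10^-5 mol/L
α₀ = 1/(1 + K1/[H⁺] + K1K2/[H⁺]²) = 1/(1 + 10^+1.33 + 10^-1.34) = 0.04459
DIC = [CO2*]/α₀ = 7.416×10^-5 / 0.04459 = 1.663 mmol/L
[CO3²⁻] = α₂·DIC; α₂ = 0.002038, so [CO3²⁻] = 0.002038 × 1.663 = 0.00339 mmol/L = 3.39 μmol/L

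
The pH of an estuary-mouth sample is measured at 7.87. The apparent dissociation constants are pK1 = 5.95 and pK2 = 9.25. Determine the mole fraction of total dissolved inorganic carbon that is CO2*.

α₀ = 1 / (1 + K1/[H⁺] + K1K2/[H⁺]²) = 1 / (1 + 10^+1.92 + 10^+0.54)
   = 1 / (1 + 83.176 + 3.4674) = 1/87.644 = 0.01141

α₀ = 0.0114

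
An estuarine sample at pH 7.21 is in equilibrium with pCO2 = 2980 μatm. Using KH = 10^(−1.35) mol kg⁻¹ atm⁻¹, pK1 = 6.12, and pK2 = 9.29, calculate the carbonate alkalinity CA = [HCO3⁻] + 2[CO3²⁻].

[CO2*] = KH · pCO2 = 10^(−1.35) × 2980×10^-6 = 1.331×10^-4 mol/kg
α₀ = 1/(1 + K1/[H⁺] + K1K2/[H⁺]²) = 1/(1 + 10^+1.09 + 10^-0.99) = 0.07460
DIC = [CO2*]/α₀ = 1.331×10^-4 / 0.07460 = 1.784 mmol/kg
CA = (α₁ + 2α₂)·DIC = (0.9178 + 2×0.007634) × 1.784 = 1.66 mmol/kg

CA = 1.66 mmol/kg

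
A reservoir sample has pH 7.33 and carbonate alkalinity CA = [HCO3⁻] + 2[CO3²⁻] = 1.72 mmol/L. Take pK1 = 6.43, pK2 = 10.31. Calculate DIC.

CA = [HCO3⁻] + 2[CO3²⁻] = (α₁ + 2α₂)·DIC
At pH 7.33: [H⁺]/K1 = 10^-0.90 = 0.12589, K2/[H⁺] = 10^-2.98 = 0.0010471
α₁ = 1/(1 + 0.12589 + 0.0010471) = 1/1.1269 = 0.8874; α₂ = α₁·K2/[H⁺] = 0.0009292
α₁ + 2α₂ = 0.8892
DIC = CA / (α₁ + 2α₂) = 1.72 / 0.8892 = 1.93 mmol/L

DIC = 1.93 mmol/L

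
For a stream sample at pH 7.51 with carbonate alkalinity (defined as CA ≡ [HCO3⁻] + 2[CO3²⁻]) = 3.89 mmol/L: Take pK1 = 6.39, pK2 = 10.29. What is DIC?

CA = [HCO3⁻] + 2[CO3²⁻] = (α₁ + 2α₂)·DIC
At pH 7.51: [H⁺]/K1 = 10^-1.12 = 0.075858, K2/[H⁺] = 10^-2.78 = 0.0016596
α₁ = 1/(1 + 0.075858 + 0.0016596) = 1/1.0775 = 0.9281; α₂ = α₁·K2/[H⁺] = 0.001540
α₁ + 2α₂ = 0.9311
DIC = CA / (α₁ + 2α₂) = 3.89 / 0.9311 = 4.18 mmol/L

DIC = 4.18 mmol/L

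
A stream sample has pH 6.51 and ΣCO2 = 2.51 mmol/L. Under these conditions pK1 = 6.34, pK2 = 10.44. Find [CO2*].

α₀ = 1 / (1 + K1/[H⁺] + K1K2/[H⁺]²) = 1 / (1 + 10^+0.17 + 10^-3.76)
   = 1 / (1 + 1.4791 + 0.00017378) = 1/2.4793 = 0.4033
[CO2*] = α₀ × DIC = 0.4033 × 2.51 = 1.01 mmol/L

[CO2*] = 1.01 mmol/L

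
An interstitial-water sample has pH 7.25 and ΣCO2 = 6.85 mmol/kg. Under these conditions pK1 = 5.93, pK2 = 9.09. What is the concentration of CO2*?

[CO2*] = 0.309 mmol/kg

α₀ = 1 / (1 + K1/[H⁺] + K1K2/[H⁺]²) = 1 / (1 + 10^+1.32 + 10^-0.52)
   = 1 / (1 + 20.893 + 0.30200) = 1/22.195 = 0.04506
[CO2*] = α₀ × DIC = 0.04506 × 6.85 = 0.309 mmol/kg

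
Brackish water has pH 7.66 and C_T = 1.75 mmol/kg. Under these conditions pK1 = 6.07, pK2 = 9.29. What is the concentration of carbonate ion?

[CO3²⁻] = 0.0391 mmol/kg

α₂ = 1 / (1 + [H⁺]/K2 + [H⁺]²/(K1K2)) = 1 / (1 + 10^+1.63 + 10^+0.04)
   = 1 / (1 + 42.658 + 1.0965) = 1/44.754 = 0.02234
[CO3²⁻] = α₂ × DIC = 0.02234 × 1.75 = 0.0391 mmol/kg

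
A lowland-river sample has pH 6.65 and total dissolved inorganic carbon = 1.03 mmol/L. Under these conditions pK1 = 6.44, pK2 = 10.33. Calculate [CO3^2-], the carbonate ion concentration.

[CO3²⁻] = 0.133 μmol/L

α₂ = 1 / (1 + [H⁺]/K2 + [H⁺]²/(K1K2)) = 1 / (1 + 10^+3.68 + 10^+3.47)
   = 1 / (1 + 4786.3 + 2951.2) = 1/7738.5 = 0.0001292
[CO3²⁻] = α₂ × DIC = 0.0001292 × 1.03 = 0.000133 mmol/L = 0.133 μmol/L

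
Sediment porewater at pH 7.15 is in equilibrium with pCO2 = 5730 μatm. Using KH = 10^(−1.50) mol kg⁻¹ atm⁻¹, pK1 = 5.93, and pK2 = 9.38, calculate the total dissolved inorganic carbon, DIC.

[CO2*] = KH · pCO2 = 10^(−1.50) × 5730×10^-6 = 1.812×10^-4 mol/kg
α₀ = 1/(1 + K1/[H⁺] + K1K2/[H⁺]²) = 1/(1 + 10^+1.22 + 10^-1.01) = 0.05652
DIC = [CO2*]/α₀ = 1.812×10^-4 / 0.05652 = 3.21 mmol/kg

DIC = 3.21 mmol/kg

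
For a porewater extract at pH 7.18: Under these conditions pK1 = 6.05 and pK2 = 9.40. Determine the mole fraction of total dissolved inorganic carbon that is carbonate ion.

α₂ = 0.00558

α₂ = 1 / (1 + [H⁺]/K2 + [H⁺]²/(K1K2)) = 1 / (1 + 10^+2.22 + 10^+1.09)
   = 1 / (1 + 165.96 + 12.303) = 1/179.26 = 0.005578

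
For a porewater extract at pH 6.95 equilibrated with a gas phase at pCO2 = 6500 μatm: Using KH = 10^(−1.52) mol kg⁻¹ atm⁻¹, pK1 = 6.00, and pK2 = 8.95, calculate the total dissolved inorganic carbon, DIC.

[CO2*] = KH · pCO2 = 10^(−1.52) × 6500×10^-6 = 1.963×10^-4 mol/kg
α₀ = 1/(1 + K1/[H⁺] + K1K2/[H⁺]²) = 1/(1 + 10^+0.95 + 10^-1.05) = 0.09998
DIC = [CO2*]/α₀ = 1.963×10^-4 / 0.09998 = 1.96 mmol/kg

DIC = 1.96 mmol/kg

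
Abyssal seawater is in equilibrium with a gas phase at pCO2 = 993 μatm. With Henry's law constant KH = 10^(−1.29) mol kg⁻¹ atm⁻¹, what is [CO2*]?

KH = 10^(−1.29) = 5.129×10^-2 mol kg⁻¹ atm⁻¹
[CO2*] = KH · pCO2 = 5.129×10^-2 × 993×10^-6 atm = 5.09×10^-5 mol/kg

[CO2*] = 50.9 μmol/kg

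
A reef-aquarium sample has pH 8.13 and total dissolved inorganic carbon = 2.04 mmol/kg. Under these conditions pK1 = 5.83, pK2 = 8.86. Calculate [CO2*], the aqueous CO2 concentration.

α₀ = 1 / (1 + K1/[H⁺] + K1K2/[H⁺]²) = 1 / (1 + 10^+2.30 + 10^+1.57)
   = 1 / (1 + 199.53 + 37.154) = 1/237.68 = 0.004207
[CO2*] = α₀ × DIC = 0.004207 × 2.04 = 0.00858 mmol/kg = 8.58 μmol/kg

[CO2*] = 8.58 μmol/kg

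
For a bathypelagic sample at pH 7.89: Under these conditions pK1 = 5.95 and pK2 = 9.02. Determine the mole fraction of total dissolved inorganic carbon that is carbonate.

α₂ = 1 / (1 + [H⁺]/K2 + [H⁺]²/(K1K2)) = 1 / (1 + 10^+1.13 + 10^-0.81)
   = 1 / (1 + 13.490 + 0.15488) = 1/14.645 = 0.06828

α₂ = 0.0683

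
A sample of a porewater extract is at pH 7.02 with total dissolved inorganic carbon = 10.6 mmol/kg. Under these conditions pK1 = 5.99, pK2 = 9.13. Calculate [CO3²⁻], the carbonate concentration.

[CO3²⁻] = 0.0747 mmol/kg

α₂ = 1 / (1 + [H⁺]/K2 + [H⁺]²/(K1K2)) = 1 / (1 + 10^+2.11 + 10^+1.08)
   = 1 / (1 + 128.82 + 12.023) = 1/141.85 = 0.007050
[CO3²⁻] = α₂ × DIC = 0.007050 × 10.6 = 0.0747 mmol/kg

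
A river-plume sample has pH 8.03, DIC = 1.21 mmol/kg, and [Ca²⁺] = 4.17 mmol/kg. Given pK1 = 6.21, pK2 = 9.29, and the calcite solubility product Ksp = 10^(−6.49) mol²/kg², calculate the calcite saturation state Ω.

Ω = 0.801

α₂ = 1 / (1 + [H⁺]/K2 + [H⁺]²/(K1K2)) = 1 / (1 + 10^+1.26 + 10^-0.56)
   = 1 / (1 + 18.197 + 0.27542) = 1/19.472 = 0.05135
[CO3²⁻] = α₂ × DIC = 0.05135 × 1.21 = 0.06214 mmol/kg
Ksp = 10^(−6.49) = 3.236×10^-7
Ω = [Ca²⁺][CO3²⁻]/Ksp = (4.17×10^-3)(6.214×10^-5) / 3.236×10^-7 = 0.801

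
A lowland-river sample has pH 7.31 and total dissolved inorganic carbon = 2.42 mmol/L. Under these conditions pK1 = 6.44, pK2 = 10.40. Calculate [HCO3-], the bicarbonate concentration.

[HCO3⁻] = 2.13 mmol/L

α₁ = 1 / (1 + [H⁺]/K1 + K2/[H⁺]) = 1 / (1 + 10^-0.87 + 10^-3.09)
   = 1 / (1 + 0.13490 + 0.00081283) = 1/1.1357 = 0.8805
[HCO3⁻] = α₁ × DIC = 0.8805 × 2.42 = 2.13 mmol/L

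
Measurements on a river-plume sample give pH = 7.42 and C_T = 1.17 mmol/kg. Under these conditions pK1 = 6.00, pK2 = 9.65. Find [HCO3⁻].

α₁ = 1 / (1 + [H⁺]/K1 + K2/[H⁺]) = 1 / (1 + 10^-1.42 + 10^-2.23)
   = 1 / (1 + 0.038019 + 0.0058884) = 1/1.0439 = 0.9579
[HCO3⁻] = α₁ × DIC = 0.9579 × 1.17 = 1.12 mmol/kg

[HCO3⁻] = 1.12 mmol/kg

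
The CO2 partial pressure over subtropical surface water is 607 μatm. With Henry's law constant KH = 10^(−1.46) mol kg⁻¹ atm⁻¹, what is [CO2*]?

[CO2*] = 21.0 μmol/kg

KH = 10^(−1.46) = 3.467×10^-2 mol kg⁻¹ atm⁻¹
[CO2*] = KH · pCO2 = 3.467×10^-2 × 607×10^-6 atm = 2.10×10^-5 mol/kg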